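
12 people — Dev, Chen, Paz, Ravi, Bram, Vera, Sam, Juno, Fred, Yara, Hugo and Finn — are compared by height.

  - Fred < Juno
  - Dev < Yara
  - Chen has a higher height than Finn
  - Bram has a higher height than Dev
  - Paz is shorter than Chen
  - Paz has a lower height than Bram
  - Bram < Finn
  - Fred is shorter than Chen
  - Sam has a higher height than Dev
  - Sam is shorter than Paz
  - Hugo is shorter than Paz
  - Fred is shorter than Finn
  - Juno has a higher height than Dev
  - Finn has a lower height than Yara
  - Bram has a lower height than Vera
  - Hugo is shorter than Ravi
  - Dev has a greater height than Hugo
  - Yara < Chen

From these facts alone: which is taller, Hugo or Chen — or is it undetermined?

Hugo < Dev < Sam < Paz < Bram < Finn < Yara < Chen, by transitivity through Dev, Sam, Paz, Bram, Finn, Yara.
So Chen is taller.

Chen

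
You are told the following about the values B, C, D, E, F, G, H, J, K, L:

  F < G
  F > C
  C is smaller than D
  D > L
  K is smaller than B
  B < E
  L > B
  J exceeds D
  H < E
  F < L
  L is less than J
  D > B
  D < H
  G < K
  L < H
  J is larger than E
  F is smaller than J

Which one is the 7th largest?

Chaining the given pairs: C < F < G < K < B < L < D < H < E < J.
The 7th largest is K.

K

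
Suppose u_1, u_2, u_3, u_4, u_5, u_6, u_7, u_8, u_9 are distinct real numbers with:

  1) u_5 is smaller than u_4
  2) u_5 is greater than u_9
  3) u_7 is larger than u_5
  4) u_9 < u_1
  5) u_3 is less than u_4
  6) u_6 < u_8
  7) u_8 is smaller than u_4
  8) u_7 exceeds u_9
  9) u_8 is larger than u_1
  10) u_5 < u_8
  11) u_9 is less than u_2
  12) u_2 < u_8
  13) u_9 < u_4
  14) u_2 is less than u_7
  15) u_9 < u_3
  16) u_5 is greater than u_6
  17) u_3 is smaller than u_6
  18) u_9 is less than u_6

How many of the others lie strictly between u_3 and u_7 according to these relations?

2

The relations place u_3 below u_7. An element lies strictly between them when it is forced above u_3 and also forced below u_7.
Above u_3: {u_6, u_5, u_8, u_4}. Below u_7: {u_9, u_2, u_6, u_5}.
Intersection: {u_6, u_5} — 2.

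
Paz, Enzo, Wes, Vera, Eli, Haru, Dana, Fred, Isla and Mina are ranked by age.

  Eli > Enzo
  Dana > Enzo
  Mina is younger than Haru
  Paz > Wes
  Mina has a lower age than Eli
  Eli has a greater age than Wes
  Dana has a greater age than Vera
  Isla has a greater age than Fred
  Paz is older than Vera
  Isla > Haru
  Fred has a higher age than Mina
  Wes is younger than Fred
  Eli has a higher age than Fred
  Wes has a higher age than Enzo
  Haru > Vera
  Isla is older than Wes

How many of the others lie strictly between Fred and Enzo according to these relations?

1

Chaining upward from Enzo reaches: Wes, Paz, Dana, Isla, Eli.
Chaining downward from Fred reaches: Wes, Mina.
Strictly between Enzo and Fred are those in both lists: Wes — 1 element.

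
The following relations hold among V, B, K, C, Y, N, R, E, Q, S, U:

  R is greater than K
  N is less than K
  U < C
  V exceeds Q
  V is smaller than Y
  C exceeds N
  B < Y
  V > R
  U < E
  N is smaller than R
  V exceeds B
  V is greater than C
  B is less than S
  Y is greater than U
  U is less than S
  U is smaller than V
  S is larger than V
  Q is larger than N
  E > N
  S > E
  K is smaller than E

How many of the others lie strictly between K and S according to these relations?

3

The relations place K below S. An element lies strictly between them when it is forced above K and also forced below S.
Above K: {E, R, V, Y}. Below S: {N, U, E, B, R, C, Q, V}.
Intersection: {E, R, V} — 3.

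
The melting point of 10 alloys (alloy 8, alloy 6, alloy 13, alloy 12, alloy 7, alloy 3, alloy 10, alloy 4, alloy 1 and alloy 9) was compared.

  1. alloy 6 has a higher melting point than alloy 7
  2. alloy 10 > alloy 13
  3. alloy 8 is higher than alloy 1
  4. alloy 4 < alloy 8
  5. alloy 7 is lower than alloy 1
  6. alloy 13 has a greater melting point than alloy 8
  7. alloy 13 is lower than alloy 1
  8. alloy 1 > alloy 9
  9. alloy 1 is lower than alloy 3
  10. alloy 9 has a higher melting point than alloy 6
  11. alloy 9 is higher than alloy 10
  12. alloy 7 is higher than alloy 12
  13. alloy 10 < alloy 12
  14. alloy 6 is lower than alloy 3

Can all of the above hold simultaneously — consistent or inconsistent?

We have alloy 1 < alloy 8 stated directly, yet also alloy 8 < alloy 13 < alloy 10 < alloy 12 < alloy 7 < alloy 6 < alloy 9 < alloy 1 by chaining the others — so alloy 8 < alloy 1. Contradiction.

inconsistent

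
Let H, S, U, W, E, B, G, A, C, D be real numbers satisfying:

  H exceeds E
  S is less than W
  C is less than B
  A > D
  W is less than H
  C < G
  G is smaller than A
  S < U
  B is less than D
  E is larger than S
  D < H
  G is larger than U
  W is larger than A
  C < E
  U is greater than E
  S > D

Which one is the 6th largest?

The consecutive relations fix a unique order: C < B < D < S < E < U < G < A < W < H.
The 6th largest is E.

E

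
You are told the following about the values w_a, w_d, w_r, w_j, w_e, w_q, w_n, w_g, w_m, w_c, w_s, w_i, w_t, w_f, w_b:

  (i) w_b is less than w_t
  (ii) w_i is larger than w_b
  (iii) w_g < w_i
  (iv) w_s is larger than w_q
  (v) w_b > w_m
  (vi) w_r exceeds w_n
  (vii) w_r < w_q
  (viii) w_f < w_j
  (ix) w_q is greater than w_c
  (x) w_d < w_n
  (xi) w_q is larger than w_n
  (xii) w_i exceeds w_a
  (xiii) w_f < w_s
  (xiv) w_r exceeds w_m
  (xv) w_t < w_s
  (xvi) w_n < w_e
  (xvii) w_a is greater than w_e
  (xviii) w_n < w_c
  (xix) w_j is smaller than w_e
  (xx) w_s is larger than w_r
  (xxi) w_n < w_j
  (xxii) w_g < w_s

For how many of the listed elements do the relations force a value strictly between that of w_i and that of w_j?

The relations place w_j below w_i. An element lies strictly between them when it is forced above w_j and also forced below w_i.
Above w_j: {w_e, w_a}. Below w_i: {w_f, w_m, w_g, w_d, w_n, w_b, w_e, w_a}.
Intersection: {w_e, w_a} — 2.

2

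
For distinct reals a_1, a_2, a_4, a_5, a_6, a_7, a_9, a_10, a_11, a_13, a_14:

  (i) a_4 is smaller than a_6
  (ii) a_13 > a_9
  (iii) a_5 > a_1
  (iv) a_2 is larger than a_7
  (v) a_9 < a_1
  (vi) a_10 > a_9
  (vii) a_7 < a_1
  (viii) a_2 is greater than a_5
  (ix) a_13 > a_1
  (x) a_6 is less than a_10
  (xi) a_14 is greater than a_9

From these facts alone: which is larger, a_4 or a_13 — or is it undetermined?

Following every chain through a_4: above a_4 we get a_6, a_10.
a_13 is not reached, and no chain runs the other way from a_13 to a_4.
So the given relations leave the order of a_4 and a_13 undetermined.

undetermined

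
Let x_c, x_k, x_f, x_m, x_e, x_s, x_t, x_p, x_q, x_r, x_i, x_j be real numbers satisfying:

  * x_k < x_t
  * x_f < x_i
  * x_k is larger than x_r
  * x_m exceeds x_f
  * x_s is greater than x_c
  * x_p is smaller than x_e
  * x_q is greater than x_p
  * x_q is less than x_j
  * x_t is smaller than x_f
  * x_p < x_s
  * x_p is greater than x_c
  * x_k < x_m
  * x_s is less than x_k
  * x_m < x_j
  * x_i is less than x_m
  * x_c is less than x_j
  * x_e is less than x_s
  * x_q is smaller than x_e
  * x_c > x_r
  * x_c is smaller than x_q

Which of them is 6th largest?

x_k

Piecing the relations together gives one ordering: x_r < x_c < x_p < x_q < x_e < x_s < x_k < x_t < x_f < x_i < x_m < x_j.
Counting 6 from the largest end gives x_k.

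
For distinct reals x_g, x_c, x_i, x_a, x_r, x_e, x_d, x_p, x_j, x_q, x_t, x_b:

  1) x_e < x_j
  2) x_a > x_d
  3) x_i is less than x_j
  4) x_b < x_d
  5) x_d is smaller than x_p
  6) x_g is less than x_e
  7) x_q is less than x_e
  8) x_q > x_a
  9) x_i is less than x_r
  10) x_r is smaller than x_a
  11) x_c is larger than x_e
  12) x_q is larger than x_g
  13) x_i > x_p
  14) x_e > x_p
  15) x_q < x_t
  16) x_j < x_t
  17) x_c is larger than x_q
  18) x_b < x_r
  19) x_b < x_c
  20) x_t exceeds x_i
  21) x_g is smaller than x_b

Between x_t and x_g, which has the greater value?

The relevant relations are x_g < x_b; x_b < x_d; x_d < x_p; x_p < x_i; x_i < x_r; x_r < x_a; x_a < x_q; x_q < x_e; x_e < x_j; x_j < x_t.
Chaining these gives x_g < x_b < x_d < x_p < x_i < x_r < x_a < x_q < x_e < x_j < x_t.
So x_g < x_t; x_t is the larger of the two.

x_t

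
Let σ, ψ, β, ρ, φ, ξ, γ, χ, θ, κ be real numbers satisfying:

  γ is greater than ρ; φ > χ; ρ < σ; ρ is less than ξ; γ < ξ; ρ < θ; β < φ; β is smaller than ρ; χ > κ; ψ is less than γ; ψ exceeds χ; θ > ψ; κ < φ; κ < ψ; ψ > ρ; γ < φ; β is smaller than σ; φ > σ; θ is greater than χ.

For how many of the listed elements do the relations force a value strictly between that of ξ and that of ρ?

2

Chaining upward from ρ reaches: ψ, γ, σ, θ, φ.
Chaining downward from ξ reaches: β, κ, χ, ψ, γ.
Strictly between ρ and ξ are those in both lists: ψ, γ — 2 elements.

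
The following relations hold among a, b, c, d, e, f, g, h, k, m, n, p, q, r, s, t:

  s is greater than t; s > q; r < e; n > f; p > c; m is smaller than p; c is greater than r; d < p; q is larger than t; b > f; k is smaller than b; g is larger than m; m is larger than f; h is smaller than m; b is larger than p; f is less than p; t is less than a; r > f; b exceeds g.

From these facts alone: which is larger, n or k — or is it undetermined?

Following every chain through k: above k we get b.
n is not reached, and no chain runs the other way from n to k.
So the given relations leave the order of k and n undetermined.

undetermined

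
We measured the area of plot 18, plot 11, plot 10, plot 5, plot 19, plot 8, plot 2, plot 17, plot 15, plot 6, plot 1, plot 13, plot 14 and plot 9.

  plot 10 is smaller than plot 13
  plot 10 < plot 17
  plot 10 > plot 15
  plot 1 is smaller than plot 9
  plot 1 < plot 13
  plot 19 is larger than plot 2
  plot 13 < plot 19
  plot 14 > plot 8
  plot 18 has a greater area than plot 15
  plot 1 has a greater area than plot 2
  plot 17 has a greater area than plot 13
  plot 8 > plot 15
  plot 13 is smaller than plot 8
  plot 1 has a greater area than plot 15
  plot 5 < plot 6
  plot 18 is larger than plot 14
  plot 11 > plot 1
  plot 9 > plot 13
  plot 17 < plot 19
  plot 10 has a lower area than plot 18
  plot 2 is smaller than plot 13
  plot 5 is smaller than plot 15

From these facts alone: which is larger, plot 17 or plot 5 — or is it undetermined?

plot 17

plot 5 < plot 15 and plot 15 < plot 10 give plot 5 < plot 10.
Then plot 10 < plot 13 extends the chain to plot 13.
Then plot 13 < plot 17 extends the chain to plot 17.
So plot 17 is larger.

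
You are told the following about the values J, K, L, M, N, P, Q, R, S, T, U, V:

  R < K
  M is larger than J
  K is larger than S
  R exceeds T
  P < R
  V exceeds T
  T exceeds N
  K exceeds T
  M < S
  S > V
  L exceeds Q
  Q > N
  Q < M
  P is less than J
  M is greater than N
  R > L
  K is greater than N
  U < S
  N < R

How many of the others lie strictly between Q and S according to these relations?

Chaining upward from Q reaches: L, R, M, K.
Chaining downward from S reaches: P, J, N, U, T, V, M.
Strictly between Q and S are those in both lists: M — 1 element.

1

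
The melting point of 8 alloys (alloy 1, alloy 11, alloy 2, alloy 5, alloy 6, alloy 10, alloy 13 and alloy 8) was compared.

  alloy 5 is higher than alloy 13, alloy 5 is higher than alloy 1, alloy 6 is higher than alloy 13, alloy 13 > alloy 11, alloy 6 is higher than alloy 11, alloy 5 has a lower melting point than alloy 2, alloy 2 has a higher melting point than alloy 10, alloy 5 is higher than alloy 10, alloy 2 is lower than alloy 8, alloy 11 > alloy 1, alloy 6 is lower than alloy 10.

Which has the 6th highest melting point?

alloy 13

Chaining the given pairs: alloy 1 < alloy 11 < alloy 13 < alloy 6 < alloy 10 < alloy 5 < alloy 2 < alloy 8.
The 6th largest is alloy 13.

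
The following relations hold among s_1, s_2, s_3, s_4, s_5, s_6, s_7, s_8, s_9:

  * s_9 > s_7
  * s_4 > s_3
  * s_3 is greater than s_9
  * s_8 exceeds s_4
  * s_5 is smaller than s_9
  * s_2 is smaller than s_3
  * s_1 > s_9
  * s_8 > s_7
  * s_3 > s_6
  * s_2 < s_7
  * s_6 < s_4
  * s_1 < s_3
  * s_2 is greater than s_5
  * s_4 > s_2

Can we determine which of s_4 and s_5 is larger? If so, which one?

s_4

Chaining the given relations: s_5 < s_2 < s_7 < s_9 < s_1 < s_3 < s_4.
So s_4 is larger.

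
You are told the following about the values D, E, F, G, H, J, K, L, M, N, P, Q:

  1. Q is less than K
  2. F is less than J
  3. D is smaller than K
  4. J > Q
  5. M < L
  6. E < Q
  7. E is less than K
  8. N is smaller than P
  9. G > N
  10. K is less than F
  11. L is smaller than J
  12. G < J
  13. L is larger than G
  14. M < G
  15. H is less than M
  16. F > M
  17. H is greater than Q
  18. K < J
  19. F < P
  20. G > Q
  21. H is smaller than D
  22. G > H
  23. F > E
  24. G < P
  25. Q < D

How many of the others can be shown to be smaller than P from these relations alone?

Directly below P: N, G, F.
One step further: E, Q, H, K, M (8 so far).
One step further: D (9 so far).
Nothing else is reachable below P; 9 in all.

9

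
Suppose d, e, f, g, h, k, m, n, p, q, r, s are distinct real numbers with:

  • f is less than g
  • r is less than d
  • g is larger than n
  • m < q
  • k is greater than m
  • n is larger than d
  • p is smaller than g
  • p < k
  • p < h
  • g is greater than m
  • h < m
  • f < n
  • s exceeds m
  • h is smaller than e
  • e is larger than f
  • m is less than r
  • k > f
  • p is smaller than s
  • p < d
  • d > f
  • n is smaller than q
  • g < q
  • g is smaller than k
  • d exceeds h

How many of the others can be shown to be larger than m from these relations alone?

The elements the relations force above m are r, d, s, n, g, k, q — no chain reaches any other.
That is 7.

7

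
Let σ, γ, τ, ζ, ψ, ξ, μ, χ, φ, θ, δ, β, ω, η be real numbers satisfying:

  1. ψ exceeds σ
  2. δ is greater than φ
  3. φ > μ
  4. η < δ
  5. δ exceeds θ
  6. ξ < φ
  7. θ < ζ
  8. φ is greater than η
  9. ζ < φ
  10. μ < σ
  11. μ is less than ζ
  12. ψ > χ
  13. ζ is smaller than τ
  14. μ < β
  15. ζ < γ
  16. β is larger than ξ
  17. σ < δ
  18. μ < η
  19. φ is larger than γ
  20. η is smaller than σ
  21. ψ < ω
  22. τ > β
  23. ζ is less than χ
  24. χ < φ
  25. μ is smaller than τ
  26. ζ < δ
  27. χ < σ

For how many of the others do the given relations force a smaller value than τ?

5

Directly below τ: μ, ζ, β.
One step further: θ, ξ (5 so far).
Nothing else is reachable below τ; 5 in all.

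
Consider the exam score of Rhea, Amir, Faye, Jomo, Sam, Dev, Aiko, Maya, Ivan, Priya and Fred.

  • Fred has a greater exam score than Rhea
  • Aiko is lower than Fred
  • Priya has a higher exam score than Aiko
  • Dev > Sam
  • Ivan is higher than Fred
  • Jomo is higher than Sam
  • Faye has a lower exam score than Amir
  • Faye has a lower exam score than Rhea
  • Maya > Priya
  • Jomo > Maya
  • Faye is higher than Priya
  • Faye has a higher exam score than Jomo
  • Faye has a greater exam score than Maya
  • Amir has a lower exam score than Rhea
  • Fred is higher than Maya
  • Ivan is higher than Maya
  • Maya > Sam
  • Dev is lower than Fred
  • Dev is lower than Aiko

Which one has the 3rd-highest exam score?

Rhea

The consecutive relations fix a unique order: Sam < Dev < Aiko < Priya < Maya < Jomo < Faye < Amir < Rhea < Fred < Ivan.
Counting 3 from the largest end gives Rhea.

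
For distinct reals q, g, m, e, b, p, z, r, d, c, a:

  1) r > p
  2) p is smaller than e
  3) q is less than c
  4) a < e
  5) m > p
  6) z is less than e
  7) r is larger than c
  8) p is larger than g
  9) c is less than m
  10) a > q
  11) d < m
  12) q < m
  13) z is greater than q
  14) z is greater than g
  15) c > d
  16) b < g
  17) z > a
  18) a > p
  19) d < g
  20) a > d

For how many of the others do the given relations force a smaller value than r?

6

The elements the relations force below r are b, d, g, q, p, c — no chain reaches any other.
That is 6.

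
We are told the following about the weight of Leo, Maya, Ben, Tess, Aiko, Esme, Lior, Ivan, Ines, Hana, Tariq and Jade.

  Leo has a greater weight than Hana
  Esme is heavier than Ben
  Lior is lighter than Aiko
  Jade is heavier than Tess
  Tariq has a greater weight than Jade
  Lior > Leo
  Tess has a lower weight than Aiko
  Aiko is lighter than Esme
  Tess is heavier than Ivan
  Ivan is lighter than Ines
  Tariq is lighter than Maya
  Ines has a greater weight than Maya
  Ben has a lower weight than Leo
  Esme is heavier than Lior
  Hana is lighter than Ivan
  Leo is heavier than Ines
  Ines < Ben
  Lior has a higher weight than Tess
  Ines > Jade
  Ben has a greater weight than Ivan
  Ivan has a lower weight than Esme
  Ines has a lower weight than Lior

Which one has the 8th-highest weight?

Piecing the relations together gives one ordering: Hana < Ivan < Tess < Jade < Tariq < Maya < Ines < Ben < Leo < Lior < Aiko < Esme.
The 8th largest is Tariq.

Tariq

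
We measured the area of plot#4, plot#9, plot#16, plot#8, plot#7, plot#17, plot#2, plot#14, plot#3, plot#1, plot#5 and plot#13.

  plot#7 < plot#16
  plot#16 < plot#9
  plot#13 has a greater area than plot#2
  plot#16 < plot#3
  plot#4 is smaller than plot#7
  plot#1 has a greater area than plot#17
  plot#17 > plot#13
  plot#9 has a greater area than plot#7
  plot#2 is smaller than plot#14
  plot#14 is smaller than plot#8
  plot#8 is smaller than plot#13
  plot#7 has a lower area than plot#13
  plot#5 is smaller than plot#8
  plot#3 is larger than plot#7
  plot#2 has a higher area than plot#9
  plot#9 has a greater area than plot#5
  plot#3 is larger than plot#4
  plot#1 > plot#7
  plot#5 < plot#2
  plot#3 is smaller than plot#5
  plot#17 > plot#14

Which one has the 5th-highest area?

Chaining the given pairs: plot#4 < plot#7 < plot#16 < plot#3 < plot#5 < plot#9 < plot#2 < plot#14 < plot#8 < plot#13 < plot#17 < plot#1.
The 5th largest is plot#14.

plot#14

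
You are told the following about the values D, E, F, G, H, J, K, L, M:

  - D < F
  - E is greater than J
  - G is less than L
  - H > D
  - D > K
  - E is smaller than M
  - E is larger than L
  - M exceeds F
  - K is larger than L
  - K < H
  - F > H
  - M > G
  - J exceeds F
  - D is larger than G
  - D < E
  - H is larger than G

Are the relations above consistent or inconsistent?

Every relation is compatible with G < L < K < D < H < F < J < E < M; the set is consistent.

consistent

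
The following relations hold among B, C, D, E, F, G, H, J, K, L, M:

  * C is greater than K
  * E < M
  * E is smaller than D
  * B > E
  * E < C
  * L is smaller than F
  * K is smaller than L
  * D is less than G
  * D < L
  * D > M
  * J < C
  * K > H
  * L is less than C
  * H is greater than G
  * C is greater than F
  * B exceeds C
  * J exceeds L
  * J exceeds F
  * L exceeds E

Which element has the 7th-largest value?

H

The consecutive relations fix a unique order: E < M < D < G < H < K < L < F < J < C < B.
Counting 7 from the largest end gives H.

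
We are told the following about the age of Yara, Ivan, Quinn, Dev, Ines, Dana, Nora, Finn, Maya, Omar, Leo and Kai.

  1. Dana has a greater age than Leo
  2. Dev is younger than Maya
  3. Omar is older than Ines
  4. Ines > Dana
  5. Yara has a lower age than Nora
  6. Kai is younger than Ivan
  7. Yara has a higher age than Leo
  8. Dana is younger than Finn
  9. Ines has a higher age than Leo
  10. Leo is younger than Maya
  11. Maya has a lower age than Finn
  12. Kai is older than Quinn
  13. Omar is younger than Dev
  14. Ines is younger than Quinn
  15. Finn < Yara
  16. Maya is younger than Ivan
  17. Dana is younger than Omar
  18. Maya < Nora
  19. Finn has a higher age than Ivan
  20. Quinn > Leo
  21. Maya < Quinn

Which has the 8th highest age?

Chaining the given pairs: Leo < Dana < Ines < Omar < Dev < Maya < Quinn < Kai < Ivan < Finn < Yara < Nora.
Counting 8 from the largest end gives Dev.

Dev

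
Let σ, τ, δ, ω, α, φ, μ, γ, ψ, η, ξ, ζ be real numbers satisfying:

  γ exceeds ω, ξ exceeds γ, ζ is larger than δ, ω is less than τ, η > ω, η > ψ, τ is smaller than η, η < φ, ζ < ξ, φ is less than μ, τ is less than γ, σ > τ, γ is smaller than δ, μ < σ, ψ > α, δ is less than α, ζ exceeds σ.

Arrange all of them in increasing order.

Each adjacent pair is fixed by a given relation: ω < τ; τ < γ; γ < δ; δ < α; α < ψ; ψ < η; η < φ; φ < μ; μ < σ; σ < ζ; ζ < ξ. Chaining them end to end gives the full order.

ω < τ < γ < δ < α < ψ < η < φ < μ < σ < ζ < ξ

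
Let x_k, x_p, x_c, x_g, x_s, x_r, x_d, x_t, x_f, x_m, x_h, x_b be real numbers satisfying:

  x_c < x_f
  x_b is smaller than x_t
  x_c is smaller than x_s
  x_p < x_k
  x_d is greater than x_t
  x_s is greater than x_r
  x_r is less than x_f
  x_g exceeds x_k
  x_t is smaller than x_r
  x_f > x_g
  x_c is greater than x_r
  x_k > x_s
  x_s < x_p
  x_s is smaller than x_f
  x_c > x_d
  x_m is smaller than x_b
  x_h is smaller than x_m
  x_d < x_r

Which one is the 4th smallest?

Piecing the relations together gives one ordering: x_h < x_m < x_b < x_t < x_d < x_r < x_c < x_s < x_p < x_k < x_g < x_f.
The 4th smallest is x_t.

x_t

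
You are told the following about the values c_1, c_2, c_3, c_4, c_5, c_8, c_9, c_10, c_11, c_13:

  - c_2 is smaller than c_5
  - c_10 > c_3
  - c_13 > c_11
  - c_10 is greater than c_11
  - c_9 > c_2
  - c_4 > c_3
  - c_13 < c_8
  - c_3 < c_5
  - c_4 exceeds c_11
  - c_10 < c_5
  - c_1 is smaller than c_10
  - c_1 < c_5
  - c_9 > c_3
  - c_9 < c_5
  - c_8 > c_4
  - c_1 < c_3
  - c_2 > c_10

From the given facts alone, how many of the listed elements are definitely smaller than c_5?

6

Directly below c_5: c_1, c_3, c_10, c_2, c_9.
One step further: c_11 (6 so far).
Nothing else is reachable below c_5; 6 in all.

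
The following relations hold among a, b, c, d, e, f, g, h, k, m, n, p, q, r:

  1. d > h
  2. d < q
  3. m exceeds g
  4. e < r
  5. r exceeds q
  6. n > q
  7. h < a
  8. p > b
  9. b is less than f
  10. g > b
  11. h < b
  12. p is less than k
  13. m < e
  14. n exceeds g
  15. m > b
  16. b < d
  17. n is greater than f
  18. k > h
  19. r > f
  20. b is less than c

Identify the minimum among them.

h

b is not least since h < b; g is not least since b < g; d is not least since b < d; c is not least since b < c; f is not least since b < f; m is not least since b < m; p is not least since b < p; a is not least since h < a; e is not least since m < e; q is not least since d < q; r is not least since e < r; n is not least since q < n; k is not least since p < k.
Only h has nothing below it, so h is the minimum.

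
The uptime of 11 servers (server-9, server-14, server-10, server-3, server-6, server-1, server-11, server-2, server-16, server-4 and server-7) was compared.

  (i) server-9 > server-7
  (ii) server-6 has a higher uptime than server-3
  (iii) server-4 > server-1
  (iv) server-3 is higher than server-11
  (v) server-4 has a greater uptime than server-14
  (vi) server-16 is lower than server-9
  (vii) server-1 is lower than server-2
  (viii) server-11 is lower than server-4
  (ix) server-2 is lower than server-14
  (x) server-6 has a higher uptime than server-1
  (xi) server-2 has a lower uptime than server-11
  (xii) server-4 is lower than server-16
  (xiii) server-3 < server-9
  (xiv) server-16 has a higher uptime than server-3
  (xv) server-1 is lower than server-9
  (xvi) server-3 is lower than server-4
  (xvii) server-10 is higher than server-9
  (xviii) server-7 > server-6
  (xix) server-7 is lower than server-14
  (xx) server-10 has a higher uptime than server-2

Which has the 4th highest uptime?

Chaining the given pairs: server-1 < server-2 < server-11 < server-3 < server-6 < server-7 < server-14 < server-4 < server-16 < server-9 < server-10.
Counting 4 from the largest end gives server-4.

server-4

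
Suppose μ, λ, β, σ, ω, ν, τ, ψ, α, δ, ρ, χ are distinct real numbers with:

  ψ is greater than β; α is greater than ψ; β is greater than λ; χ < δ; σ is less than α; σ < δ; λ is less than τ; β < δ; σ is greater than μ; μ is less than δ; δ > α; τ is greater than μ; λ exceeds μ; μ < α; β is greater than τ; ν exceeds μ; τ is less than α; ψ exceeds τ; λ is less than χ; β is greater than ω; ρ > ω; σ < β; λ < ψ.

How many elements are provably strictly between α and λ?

3

Chaining upward from λ reaches: τ, β, ψ, χ, δ.
Chaining downward from α reaches: μ, ω, σ, τ, β, ψ.
Strictly between λ and α are those in both lists: τ, β, ψ — 3 elements.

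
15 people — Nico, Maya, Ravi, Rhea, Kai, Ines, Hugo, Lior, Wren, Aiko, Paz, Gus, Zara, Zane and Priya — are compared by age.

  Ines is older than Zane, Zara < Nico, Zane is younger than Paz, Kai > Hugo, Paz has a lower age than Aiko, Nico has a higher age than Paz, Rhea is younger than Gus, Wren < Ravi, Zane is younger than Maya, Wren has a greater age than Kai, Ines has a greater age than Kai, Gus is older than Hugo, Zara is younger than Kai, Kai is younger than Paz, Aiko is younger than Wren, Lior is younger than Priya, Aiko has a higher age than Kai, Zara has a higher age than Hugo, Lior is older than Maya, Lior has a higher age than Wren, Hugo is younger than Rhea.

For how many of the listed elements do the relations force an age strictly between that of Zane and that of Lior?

4

Chaining upward from Zane reaches: Maya, Paz, Aiko, Wren, Ines, Ravi, Priya, Nico.
Chaining downward from Lior reaches: Hugo, Zara, Maya, Kai, Paz, Aiko, Wren.
Strictly between Zane and Lior are those in both lists: Maya, Paz, Aiko, Wren — 4 elements.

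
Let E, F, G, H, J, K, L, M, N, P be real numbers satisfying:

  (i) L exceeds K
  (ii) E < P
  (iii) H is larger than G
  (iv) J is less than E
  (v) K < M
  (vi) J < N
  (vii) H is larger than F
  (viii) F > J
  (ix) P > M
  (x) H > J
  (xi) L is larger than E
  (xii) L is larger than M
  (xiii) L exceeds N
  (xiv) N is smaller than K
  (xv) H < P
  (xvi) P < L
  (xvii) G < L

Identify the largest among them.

G is not greatest since G < L; J is not greatest since J < F; F is not greatest since F < H; E is not greatest since E < P; N is not greatest since N < L; K is not greatest since K < M; H is not greatest since H < P; M is not greatest since M < L; P is not greatest since P < L.
Only L has nothing above it, so L is the largest.

L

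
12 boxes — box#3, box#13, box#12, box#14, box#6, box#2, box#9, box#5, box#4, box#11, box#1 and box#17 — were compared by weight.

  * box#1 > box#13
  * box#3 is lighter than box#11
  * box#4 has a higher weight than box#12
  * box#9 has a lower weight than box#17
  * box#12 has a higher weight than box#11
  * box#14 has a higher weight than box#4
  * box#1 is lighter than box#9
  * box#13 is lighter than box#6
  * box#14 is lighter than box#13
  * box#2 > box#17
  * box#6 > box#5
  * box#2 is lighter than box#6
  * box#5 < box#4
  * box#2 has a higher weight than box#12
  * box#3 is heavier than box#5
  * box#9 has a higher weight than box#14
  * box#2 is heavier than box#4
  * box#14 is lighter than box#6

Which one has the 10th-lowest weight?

Piecing the relations together gives one ordering: box#5 < box#3 < box#11 < box#12 < box#4 < box#14 < box#13 < box#1 < box#9 < box#17 < box#2 < box#6.
The 10th smallest is box#17.

box#17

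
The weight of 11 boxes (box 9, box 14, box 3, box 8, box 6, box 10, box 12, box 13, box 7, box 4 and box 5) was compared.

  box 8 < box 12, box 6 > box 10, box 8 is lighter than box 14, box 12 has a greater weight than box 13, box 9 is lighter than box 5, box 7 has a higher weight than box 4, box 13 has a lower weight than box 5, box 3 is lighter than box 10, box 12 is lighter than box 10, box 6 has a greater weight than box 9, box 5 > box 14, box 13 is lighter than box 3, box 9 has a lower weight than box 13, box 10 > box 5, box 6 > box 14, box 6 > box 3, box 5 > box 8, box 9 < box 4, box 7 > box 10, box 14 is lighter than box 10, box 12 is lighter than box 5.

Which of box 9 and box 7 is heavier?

box 9 < box 13 and box 13 < box 12 give box 9 < box 12.
With box 12 < box 5: box 9 < box 13 < box 12 < box 5.
Then box 5 < box 10 extends the chain to box 10.
Then box 10 < box 7 extends the chain to box 7.
So box 9 < box 7; box 7 is the heavier of the two.

box 7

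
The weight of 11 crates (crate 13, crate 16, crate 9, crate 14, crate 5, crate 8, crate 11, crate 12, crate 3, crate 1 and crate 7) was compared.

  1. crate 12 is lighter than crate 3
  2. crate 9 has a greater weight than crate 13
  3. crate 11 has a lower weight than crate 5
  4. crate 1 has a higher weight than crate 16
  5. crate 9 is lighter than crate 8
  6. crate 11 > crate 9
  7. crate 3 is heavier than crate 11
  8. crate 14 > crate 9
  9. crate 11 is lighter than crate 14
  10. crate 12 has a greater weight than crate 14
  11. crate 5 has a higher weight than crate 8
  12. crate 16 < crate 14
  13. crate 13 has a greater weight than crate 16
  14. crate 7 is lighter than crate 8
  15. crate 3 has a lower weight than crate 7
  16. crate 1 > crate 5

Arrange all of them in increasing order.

crate 16 < crate 13 < crate 9 < crate 11 < crate 14 < crate 12 < crate 3 < crate 7 < crate 8 < crate 5 < crate 1

Nothing is placed below crate 16, so it is least; from there crate 16 < crate 13; crate 13 < crate 9; crate 9 < crate 11; crate 11 < crate 14; crate 14 < crate 12; crate 12 < crate 3; crate 3 < crate 7; crate 7 < crate 8; crate 8 < crate 5; crate 5 < crate 1, each given directly.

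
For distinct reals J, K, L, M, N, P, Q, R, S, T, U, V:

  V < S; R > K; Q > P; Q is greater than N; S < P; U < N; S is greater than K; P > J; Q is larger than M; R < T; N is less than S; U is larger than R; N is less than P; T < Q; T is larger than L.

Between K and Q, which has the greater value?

K < R and R < U give K < U.
With U < N: K < R < U < N.
With N < P: K < R < U < N < P.
With P < Q: K < R < U < N < P < Q.
So K < Q; Q is the larger of the two.

Q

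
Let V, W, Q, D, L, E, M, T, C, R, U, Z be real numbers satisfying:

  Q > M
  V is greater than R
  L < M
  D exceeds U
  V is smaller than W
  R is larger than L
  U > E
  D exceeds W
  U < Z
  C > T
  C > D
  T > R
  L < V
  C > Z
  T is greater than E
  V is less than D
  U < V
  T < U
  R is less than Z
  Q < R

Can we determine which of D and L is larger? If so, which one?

L < M < Q < R < T < U < V < W < D, by transitivity through M, Q, R, T, U, V, W.
So D is larger.

D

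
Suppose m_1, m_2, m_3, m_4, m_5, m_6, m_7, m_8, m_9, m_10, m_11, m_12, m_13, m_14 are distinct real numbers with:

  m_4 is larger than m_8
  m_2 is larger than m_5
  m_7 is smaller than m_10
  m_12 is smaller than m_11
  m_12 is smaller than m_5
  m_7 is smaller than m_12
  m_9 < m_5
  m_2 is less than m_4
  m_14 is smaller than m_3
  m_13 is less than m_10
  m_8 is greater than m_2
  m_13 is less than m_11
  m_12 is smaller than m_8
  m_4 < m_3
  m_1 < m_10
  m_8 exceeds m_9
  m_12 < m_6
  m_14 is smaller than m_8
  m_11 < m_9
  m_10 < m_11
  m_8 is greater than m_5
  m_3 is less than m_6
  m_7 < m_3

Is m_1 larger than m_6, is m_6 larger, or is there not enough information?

m_6

m_1 < m_10 and m_10 < m_11 give m_1 < m_11.
Then m_11 < m_9 extends the chain to m_9.
With m_9 < m_5: m_1 < m_10 < m_11 < m_9 < m_5.
With m_5 < m_2: m_1 < m_10 < m_11 < m_9 < m_5 < m_2.
With m_2 < m_8: m_1 < m_10 < m_11 < m_9 < m_5 < m_2 < m_8.
With m_8 < m_4: m_1 < m_10 < m_11 < m_9 < m_5 < m_2 < m_8 < m_4.
Then m_4 < m_3 extends the chain to m_3.
Then m_3 < m_6 extends the chain to m_6.
So m_6 is larger.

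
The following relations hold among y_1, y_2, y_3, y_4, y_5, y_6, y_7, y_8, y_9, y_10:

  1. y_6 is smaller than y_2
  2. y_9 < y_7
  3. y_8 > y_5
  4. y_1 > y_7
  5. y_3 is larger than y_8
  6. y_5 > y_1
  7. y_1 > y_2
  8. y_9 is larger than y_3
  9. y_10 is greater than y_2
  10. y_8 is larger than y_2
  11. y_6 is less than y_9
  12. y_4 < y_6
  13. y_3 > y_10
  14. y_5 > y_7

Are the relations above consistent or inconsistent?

inconsistent

Chaining the given relations yields y_3 < y_9 < y_7 < y_1 < y_5 < y_8, so y_3 < y_8. But one relation states y_8 < y_3. These cannot both hold.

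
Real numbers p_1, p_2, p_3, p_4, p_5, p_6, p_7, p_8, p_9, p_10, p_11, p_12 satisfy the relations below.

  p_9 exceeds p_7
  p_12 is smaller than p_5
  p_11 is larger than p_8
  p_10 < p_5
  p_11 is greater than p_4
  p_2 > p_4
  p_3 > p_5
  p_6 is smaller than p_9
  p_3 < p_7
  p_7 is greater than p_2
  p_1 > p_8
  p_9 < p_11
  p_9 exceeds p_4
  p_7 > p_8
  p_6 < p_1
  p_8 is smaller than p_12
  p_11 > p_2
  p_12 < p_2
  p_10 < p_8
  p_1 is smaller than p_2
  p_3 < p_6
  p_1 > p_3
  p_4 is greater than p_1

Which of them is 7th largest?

p_6

Piecing the relations together gives one ordering: p_10 < p_8 < p_12 < p_5 < p_3 < p_6 < p_1 < p_4 < p_2 < p_7 < p_9 < p_11.
Counting 7 from the largest end gives p_6.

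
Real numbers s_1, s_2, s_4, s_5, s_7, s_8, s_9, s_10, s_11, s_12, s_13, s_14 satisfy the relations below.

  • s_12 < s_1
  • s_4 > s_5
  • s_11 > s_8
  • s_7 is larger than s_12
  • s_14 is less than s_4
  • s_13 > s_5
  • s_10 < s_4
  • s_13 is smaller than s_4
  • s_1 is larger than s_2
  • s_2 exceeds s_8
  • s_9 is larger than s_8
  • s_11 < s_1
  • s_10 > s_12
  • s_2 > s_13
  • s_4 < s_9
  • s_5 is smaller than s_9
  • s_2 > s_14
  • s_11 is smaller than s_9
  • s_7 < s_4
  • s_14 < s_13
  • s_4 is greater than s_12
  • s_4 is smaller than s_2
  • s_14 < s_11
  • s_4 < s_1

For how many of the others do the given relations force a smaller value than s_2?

From s_2 the given relations immediately reach s_14, s_13, s_8, s_4.
From those, s_5, s_12, s_7, s_10 — 8 in total.
Nothing else is reachable below s_2; 8 in all.

8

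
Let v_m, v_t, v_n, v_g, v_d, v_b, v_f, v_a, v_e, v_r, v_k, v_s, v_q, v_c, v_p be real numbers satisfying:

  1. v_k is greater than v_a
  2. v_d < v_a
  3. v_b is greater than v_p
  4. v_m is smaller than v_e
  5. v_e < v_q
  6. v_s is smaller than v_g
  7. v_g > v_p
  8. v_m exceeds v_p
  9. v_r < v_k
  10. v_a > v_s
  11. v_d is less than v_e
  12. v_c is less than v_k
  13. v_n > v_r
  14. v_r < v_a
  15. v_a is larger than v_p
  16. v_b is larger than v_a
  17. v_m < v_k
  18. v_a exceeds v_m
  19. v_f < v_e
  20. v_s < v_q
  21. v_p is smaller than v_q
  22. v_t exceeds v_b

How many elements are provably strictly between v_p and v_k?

2

Chaining upward from v_p reaches: v_m, v_a, v_e, v_q, v_b, v_g, v_t.
Chaining downward from v_k reaches: v_r, v_c, v_s, v_m, v_d, v_a.
Strictly between v_p and v_k are those in both lists: v_m, v_a — 2 elements.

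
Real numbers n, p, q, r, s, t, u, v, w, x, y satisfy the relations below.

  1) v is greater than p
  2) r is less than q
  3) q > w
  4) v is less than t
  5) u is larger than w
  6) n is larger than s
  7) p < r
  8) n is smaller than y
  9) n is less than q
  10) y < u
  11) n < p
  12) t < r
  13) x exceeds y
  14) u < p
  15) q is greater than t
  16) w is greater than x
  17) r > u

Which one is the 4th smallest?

The consecutive relations fix a unique order: s < n < y < x < w < u < p < v < t < r < q.
Counting 4 from the smallest end gives x.

x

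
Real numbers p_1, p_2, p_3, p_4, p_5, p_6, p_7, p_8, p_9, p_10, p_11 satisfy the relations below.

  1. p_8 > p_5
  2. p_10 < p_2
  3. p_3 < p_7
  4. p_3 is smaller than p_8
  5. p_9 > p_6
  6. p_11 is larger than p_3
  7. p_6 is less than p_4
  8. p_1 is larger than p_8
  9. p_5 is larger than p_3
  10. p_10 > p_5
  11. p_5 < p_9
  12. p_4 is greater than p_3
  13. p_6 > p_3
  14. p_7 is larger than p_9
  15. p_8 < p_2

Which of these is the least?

p_3

p_5 is not least since p_3 < p_5; p_8 is not least since p_5 < p_8; p_10 is not least since p_5 < p_10; p_11 is not least since p_3 < p_11; p_6 is not least since p_3 < p_6; p_9 is not least since p_6 < p_9; p_2 is not least since p_8 < p_2; p_4 is not least since p_6 < p_4; p_1 is not least since p_8 < p_1; p_7 is not least since p_3 < p_7.
Only p_3 has nothing below it, so p_3 is the least.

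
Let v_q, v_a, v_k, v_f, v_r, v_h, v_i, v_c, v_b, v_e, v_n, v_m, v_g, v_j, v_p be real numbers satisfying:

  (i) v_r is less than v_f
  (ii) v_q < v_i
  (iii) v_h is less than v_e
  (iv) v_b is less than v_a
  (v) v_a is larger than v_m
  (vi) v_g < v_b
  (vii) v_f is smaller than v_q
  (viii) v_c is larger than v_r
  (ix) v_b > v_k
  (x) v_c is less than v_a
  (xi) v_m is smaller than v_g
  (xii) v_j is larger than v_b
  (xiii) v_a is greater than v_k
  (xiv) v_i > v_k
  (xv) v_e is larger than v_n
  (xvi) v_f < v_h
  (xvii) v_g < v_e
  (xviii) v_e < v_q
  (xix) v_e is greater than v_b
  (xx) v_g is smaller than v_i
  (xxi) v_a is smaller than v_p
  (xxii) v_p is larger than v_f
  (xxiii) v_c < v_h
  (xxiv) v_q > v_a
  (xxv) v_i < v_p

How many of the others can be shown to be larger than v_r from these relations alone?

8

From v_r the given relations immediately reach v_f, v_c.
From those, v_h, v_a, v_q, v_p — 6 in total.
From those, v_e, v_i — 8 in total.
Nothing else is reachable above v_r; 8 in all.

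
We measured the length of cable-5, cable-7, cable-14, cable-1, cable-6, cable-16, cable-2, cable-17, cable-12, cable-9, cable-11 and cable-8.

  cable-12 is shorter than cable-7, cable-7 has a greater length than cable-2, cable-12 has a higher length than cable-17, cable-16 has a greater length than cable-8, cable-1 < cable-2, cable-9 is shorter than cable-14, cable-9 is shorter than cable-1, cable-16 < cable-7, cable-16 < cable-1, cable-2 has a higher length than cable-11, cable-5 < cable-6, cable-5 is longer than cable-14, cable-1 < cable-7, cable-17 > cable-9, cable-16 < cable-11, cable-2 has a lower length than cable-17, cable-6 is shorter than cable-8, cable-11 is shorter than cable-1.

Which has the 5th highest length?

Chaining the given pairs: cable-9 < cable-14 < cable-5 < cable-6 < cable-8 < cable-16 < cable-11 < cable-1 < cable-2 < cable-17 < cable-12 < cable-7.
Counting 5 from the largest end gives cable-1.

cable-1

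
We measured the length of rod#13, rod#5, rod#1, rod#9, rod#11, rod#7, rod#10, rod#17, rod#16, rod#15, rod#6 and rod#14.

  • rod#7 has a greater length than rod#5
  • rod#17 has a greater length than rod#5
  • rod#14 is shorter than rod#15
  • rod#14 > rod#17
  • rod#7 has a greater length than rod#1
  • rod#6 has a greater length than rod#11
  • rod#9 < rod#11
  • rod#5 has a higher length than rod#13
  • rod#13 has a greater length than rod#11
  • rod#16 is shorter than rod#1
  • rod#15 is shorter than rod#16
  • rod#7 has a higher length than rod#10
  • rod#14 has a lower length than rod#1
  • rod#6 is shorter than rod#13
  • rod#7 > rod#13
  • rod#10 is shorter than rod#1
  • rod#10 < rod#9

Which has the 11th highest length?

rod#9

Piecing the relations together gives one ordering: rod#10 < rod#9 < rod#11 < rod#6 < rod#13 < rod#5 < rod#17 < rod#14 < rod#15 < rod#16 < rod#1 < rod#7.
Counting 11 from the largest end gives rod#9.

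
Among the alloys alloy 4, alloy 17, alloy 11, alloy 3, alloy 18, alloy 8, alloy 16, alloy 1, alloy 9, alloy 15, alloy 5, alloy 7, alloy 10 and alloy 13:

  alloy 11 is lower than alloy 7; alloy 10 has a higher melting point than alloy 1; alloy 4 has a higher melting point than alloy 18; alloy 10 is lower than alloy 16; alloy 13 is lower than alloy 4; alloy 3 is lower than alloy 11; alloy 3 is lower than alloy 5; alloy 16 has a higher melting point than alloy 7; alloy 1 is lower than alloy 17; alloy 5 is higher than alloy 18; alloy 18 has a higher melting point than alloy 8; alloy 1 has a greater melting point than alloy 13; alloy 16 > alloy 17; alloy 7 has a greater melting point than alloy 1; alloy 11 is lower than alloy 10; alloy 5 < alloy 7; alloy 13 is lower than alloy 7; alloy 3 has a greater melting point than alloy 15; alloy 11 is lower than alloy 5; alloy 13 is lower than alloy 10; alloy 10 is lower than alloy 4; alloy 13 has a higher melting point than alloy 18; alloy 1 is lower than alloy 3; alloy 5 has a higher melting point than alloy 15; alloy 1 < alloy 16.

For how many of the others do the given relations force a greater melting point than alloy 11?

5

The elements the relations force above alloy 11 are alloy 5, alloy 7, alloy 10, alloy 4, alloy 16 — no chain reaches any other.
That is 5.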